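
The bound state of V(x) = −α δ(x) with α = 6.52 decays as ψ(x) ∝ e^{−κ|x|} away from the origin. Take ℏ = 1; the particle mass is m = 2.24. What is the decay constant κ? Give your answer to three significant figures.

κ = 14.6

Integrating the TISE across x = 0 gives the cusp condition ψ'(0⁺) − ψ'(0⁻) = −(2mα/ℏ²)ψ(0).
With ψ ∝ e^{−κ|x|} this yields −2κ = −2mα/ℏ², so κ = mα/ℏ² = 14.60.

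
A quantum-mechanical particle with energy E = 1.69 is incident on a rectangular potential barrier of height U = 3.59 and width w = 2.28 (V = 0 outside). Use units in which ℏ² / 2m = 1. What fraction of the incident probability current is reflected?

Since E < U the interior solution is evanescent with decay constant κ = √(2m(U − E))/ℏ = 1.378.
κw = 3.143, sinh(κw) = 11.56.
Matching ψ, ψ′ at both faces gives T = [1 + U² sinh²(κw) / (4E(U − E))]⁻¹ = 1/135.1 = 0.00740.
R = 1 − T = 0.993.

R = 0.993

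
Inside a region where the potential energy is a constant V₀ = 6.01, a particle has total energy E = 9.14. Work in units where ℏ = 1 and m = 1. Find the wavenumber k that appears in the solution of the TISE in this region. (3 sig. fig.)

With E > V₀ the solution is oscillatory, ψ ∝ e^{±ikx} with k = √(2m(E − V₀))/ℏ.
k = √(2 × 1 × 3.13) = 2.502.

k = 2.50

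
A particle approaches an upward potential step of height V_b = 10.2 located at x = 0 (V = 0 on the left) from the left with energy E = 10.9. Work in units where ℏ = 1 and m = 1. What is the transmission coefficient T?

On each side the TISE gives plane waves with k = √(2m(E − V))/ℏ: k₁ = √(2·1·10.9) = 4.669, k₂ = √(2·1·0.7) = 1.183.
Continuity of ψ and ψ′ at the step yields the reflection amplitude r = (k₁ − k₂)/(k₁ + k₂) = 0.5956; thus R = |r|² = 0.3548, T = 0.6452.

T = 0.645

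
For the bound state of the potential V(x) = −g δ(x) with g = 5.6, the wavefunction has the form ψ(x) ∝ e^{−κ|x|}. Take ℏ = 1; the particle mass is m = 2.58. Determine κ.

κ = 14.4

Integrating the TISE across x = 0 gives the cusp condition ψ'(0⁺) − ψ'(0⁻) = −(2mg/ℏ²)ψ(0).
With ψ ∝ e^{−κ|x|} this yields −2κ = −2mg/ℏ², so κ = mg/ℏ² = 14.45.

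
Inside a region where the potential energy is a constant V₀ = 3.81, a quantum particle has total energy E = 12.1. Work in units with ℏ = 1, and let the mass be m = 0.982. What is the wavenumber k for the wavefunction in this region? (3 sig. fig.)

With E > V₀ the solution is oscillatory, ψ ∝ e^{±ikx} with k = √(2m(E − V₀))/ℏ.
k = √(2 × 0.982 × 8.29) = 4.035.

k = 4.04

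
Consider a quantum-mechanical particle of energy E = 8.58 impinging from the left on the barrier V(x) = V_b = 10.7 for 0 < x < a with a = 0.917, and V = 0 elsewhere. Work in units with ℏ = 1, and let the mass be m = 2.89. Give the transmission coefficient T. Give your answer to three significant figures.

T = 0.00414

Since E < V_b the interior solution is evanescent with decay constant κ = √(2m(V_b − E))/ℏ = 3.501.
κa = 3.210, sinh(κa) = 12.37.
The exact tunnelling result is T⁻¹ = 1 + V_b² sinh²(κa) / [4E(V_b − E)] = 241.7, so T = 0.00414.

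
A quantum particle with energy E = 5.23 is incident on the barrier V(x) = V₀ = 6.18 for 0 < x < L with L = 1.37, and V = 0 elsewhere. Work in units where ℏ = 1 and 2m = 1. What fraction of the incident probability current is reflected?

R = 0.857

E < V₀: inside the barrier ψ ∝ e^{±κx} with κ = √(2m(V₀ − E))/ℏ = 0.9747.
κL = 1.335, sinh(κL) = 1.769.
Matching ψ, ψ′ at both faces gives T = [1 + V₀² sinh²(κL) / (4E(V₀ − E))]⁻¹ = 1/7.014 = 0.143.
R = 1 − T = 0.857.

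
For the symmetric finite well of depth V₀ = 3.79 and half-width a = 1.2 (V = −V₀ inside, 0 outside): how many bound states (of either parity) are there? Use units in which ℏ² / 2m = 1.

N = 2

Define the well-strength parameter z₀ = (a/ℏ)√(2mV₀) = 1.2 × √(2·0.5·3.79) = 2.336.
The even/odd transcendental equations gain one root per π/2 in z₀, giving N = 1 + ⌊2z₀/π⌋ = 1 + ⌊1.487⌋ = 2.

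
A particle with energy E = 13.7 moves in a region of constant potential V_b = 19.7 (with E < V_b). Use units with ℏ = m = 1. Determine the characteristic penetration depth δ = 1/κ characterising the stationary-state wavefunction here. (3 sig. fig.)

Since E < V_b the TISE in this region is ψ'' = κ²ψ with κ = √(2m(V_b − E))/ℏ.
κ = √(2 × 1 × 6) = 3.464. The penetration depth is δ = 1/κ = 0.289.

δ = 0.289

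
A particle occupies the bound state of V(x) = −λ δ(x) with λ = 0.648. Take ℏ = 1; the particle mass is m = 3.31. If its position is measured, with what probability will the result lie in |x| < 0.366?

The normalised bound state is ψ = √κ e^{−κ|x|} with κ = mλ/ℏ² = 2.145.
P(|x| < d) = ∫_{−d}^{d} κ e^{−2κ|x|} dx = 1 − e^{−2κd} = 1 − e^{−1.570} = 0.7920.

P = 0.792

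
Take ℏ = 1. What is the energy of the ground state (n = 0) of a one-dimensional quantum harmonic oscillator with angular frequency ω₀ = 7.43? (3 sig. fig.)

Using E_n = (n + ½)ℏω₀: E_0 = 0.5 × 7.43 = 3.715.

E = 3.72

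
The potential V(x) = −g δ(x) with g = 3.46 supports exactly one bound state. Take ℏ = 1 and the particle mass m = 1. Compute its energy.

E = -5.99

For x ≠ 0 the bound state is ψ ∝ e^{−κ|x|}; integrating the TISE across the delta gives the cusp condition 2κ = 2mg/ℏ², so κ = 3.460.
Then E = −ℏ²κ²/(2m) = −mg²/(2ℏ²) = -5.986.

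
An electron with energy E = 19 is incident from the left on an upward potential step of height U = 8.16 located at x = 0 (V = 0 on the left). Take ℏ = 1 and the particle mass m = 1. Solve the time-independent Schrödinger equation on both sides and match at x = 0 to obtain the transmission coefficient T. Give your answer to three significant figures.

T = 0.981

The wavenumbers are k₁ = √(2mE)/ℏ = 6.164 on the left and k₂ = √(2m(E − U))/ℏ = 4.656 on the right.
Continuity of ψ and ψ′ at the step yields the reflection amplitude r = (k₁ − k₂)/(k₁ + k₂) = 0.1394; thus R = |r|² = 0.01943, T = 0.9806.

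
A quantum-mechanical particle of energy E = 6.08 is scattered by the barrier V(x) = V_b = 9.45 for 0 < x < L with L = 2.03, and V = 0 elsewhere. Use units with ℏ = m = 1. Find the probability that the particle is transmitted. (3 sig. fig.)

T = 0.0000971

Since E < V_b the interior solution is evanescent with decay constant κ = √(2m(V_b − E))/ℏ = 2.596.
κL = 5.270, sinh(κL) = 97.22.
Matching ψ, ψ′ at both faces gives T = [1 + V_b² sinh²(κL) / (4E(V_b − E))]⁻¹ = 1/10300 = 0.0000971.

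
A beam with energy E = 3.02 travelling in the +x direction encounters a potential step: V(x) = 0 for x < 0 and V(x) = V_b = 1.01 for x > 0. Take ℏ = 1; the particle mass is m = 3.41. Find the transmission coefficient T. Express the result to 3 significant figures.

On each side the TISE gives plane waves with k = √(2m(E − V))/ℏ: k₁ = √(2·3.41·3.02) = 4.538, k₂ = √(2·3.41·2.01) = 3.702.
Matching ψ and ψ′ at x = 0 gives r = (k₁ − k₂)/(k₁ + k₂), so R = r² = 0.01029 and T = 1 − R = 0.9897.

T = 0.990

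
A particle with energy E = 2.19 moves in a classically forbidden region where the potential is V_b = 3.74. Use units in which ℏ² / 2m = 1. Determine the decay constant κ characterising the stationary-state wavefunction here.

Since E < V_b the TISE in this region is ψ'' = κ²ψ with κ = √(2m(V_b − E))/ℏ.
κ = √(2 × 0.5 × 1.55) = 1.245.

κ = 1.24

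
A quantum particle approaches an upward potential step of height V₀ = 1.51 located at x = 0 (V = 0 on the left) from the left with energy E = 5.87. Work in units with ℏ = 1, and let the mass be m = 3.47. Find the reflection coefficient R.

On each side the TISE gives plane waves with k = √(2m(E − V))/ℏ: k₁ = √(2·3.47·5.87) = 6.383, k₂ = √(2·3.47·4.36) = 5.501.
Matching ψ and ψ′ at x = 0 gives r = (k₁ − k₂)/(k₁ + k₂), so R = r² = 0.005507 and T = 1 − R = 0.9945.

R = 0.00551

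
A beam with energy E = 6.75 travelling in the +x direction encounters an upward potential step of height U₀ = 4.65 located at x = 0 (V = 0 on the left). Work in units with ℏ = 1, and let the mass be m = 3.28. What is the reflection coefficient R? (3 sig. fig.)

R = 0.0806

On each side the TISE gives plane waves with k = √(2m(E − V))/ℏ: k₁ = √(2·3.28·6.75) = 6.654, k₂ = √(2·3.28·2.1) = 3.712.
Continuity of ψ and ψ′ at the step yields the reflection amplitude r = (k₁ − k₂)/(k₁ + k₂) = 0.2839; thus R = |r|² = 0.08059, T = 0.9194.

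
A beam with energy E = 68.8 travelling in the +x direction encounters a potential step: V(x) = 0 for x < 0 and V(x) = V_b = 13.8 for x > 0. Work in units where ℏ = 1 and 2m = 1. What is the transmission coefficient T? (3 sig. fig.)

T = 0.997

On each side the TISE gives plane waves with k = √(2m(E − V))/ℏ: k₁ = √(2·½·68.8) = 8.295, k₂ = √(2·½·55) = 7.416.
Continuity of ψ and ψ′ at the step yields the reflection amplitude r = (k₁ − k₂)/(k₁ + k₂) = 0.05591; thus R = |r|² = 0.003126, T = 0.9969.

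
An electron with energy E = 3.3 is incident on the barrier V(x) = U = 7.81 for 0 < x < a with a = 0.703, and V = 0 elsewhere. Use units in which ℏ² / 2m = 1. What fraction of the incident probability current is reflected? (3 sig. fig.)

E < U: inside the barrier ψ ∝ e^{±κx} with κ = √(2m(U − E))/ℏ = 2.124.
κa = 1.493, sinh(κa) = 2.113.
The exact tunnelling result is T⁻¹ = 1 + U² sinh²(κa) / [4E(U − E)] = 5.573, so T = 0.179.
R = 1 − T = 0.821.

R = 0.821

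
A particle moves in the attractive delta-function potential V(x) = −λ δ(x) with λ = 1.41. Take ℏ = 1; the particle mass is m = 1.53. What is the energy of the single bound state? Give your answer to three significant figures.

For x ≠ 0 the bound state is ψ ∝ e^{−κ|x|}; integrating the TISE across the delta gives the cusp condition 2κ = 2mλ/ℏ², so κ = 2.157.
Then E = −ℏ²κ²/(2m) = −mλ²/(2ℏ²) = -1.521.

E = -1.52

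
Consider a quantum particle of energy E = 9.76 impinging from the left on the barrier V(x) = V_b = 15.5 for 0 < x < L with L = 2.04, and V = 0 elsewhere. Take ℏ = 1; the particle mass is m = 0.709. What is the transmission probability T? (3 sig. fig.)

Since E < V_b the interior solution is evanescent with decay constant κ = √(2m(V_b − E))/ℏ = 2.853.
κL = 5.820, sinh(κL) = 168.5.
The exact tunnelling result is T⁻¹ = 1 + V_b² sinh²(κL) / [4E(V_b − E)] = 30440, so T = 0.0000329.

T = 0.0000329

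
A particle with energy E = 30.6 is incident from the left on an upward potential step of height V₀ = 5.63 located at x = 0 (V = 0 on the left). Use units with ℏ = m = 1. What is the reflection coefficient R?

The wavenumbers are k₁ = √(2mE)/ℏ = 7.823 on the left and k₂ = √(2m(E − V₀))/ℏ = 7.067 on the right.
Continuity of ψ and ψ′ at the step yields the reflection amplitude r = (k₁ − k₂)/(k₁ + k₂) = 0.05079; thus R = |r|² = 0.002579, T = 0.9974.

R = 0.00258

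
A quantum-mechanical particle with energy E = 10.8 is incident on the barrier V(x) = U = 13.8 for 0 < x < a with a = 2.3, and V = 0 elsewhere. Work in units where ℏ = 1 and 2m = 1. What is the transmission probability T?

T = 0.000943

Since E < U the interior solution is evanescent with decay constant κ = √(2m(U − E))/ℏ = 1.732.
κa = 3.984, sinh(κa) = 26.85.
Matching ψ, ψ′ at both faces gives T = [1 + U² sinh²(κa) / (4E(U − E))]⁻¹ = 1/1060 = 0.000943.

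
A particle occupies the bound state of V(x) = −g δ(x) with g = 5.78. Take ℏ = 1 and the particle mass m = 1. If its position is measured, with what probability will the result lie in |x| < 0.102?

P = 0.692

The normalised bound state is ψ = √κ e^{−κ|x|} with κ = mg/ℏ² = 5.780.
P(|x| < d) = ∫_{−d}^{d} κ e^{−2κ|x|} dx = 1 − e^{−2κd} = 1 − e^{−1.179} = 0.6925.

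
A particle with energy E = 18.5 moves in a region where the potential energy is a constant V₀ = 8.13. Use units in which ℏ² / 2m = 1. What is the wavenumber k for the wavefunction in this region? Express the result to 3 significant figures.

k = 3.22

With E > V₀ the solution is oscillatory, ψ ∝ e^{±ikx} with k = √(2m(E − V₀))/ℏ.
k = √(2 × 0.5 × 10.37) = 3.220.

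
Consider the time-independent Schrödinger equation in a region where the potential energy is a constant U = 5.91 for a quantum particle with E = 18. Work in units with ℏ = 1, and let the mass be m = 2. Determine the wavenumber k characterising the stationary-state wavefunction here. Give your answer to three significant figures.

k = 6.95

With E > U the solution is oscillatory, ψ ∝ e^{±ikx} with k = √(2m(E − U))/ℏ.
k = √(2 × 2 × 12.09) = 6.954.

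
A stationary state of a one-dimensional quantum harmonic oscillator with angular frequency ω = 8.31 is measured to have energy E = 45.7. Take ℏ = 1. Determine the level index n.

Invert E_n = (n + ½)ℏω: n = E/ℏω − ½ = 4.999, so n = 5.

n = 5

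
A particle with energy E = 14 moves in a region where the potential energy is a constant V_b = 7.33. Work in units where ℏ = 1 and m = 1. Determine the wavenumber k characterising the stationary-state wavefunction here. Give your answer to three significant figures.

With E > V_b the solution is oscillatory, ψ ∝ e^{±ikx} with k = √(2m(E − V_b))/ℏ.
k = √(2 × 1 × 6.67) = 3.652.

k = 3.65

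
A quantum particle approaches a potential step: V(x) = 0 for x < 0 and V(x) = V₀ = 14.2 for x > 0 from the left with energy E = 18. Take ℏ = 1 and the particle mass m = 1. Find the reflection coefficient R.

The wavenumbers are k₁ = √(2mE)/ℏ = 6.000 on the left and k₂ = √(2m(E − V₀))/ℏ = 2.757 on the right.
Matching ψ and ψ′ at x = 0 gives r = (k₁ − k₂)/(k₁ + k₂), so R = r² = 0.1372 and T = 1 − R = 0.8628.

R = 0.137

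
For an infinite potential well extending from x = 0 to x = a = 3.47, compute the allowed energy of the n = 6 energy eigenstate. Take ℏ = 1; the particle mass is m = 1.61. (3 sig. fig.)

The infinite-well eigenfunctions ψ_n = √(2/a) sin(nπx/a) vanish at both walls, giving E_n = n²π²ℏ²/(2ma²).
E_6 = 6² × π² / (2 × 1.61 × 3.47²) = 9.164.

E = 9.16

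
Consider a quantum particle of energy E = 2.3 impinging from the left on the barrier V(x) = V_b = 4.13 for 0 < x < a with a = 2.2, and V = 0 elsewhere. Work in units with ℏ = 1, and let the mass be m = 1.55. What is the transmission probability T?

Since E < V_b the interior solution is evanescent with decay constant κ = √(2m(V_b − E))/ℏ = 2.382.
κa = 5.240, sinh(κa) = 94.33.
The exact tunnelling result is T⁻¹ = 1 + V_b² sinh²(κa) / [4E(V_b − E)] = 9016, so T = 0.000111.

T = 0.000111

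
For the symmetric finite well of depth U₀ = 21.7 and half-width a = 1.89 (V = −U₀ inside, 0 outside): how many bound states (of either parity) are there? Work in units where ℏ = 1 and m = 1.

N = 8

Define the well-strength parameter z₀ = (a/ℏ)√(2mU₀) = 1.89 × √(2·1·21.7) = 12.45.
The even/odd transcendental equations gain one root per π/2 in z₀, giving N = 1 + ⌊2z₀/π⌋ = 1 + ⌊7.927⌋ = 8.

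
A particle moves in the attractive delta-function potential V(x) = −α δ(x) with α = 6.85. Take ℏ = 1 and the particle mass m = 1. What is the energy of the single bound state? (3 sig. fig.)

E = -23.5

For x ≠ 0 the bound state is ψ ∝ e^{−κ|x|}; integrating the TISE across the delta gives the cusp condition 2κ = 2mα/ℏ², so κ = 6.850.
Then E = −ℏ²κ²/(2m) = −mα²/(2ℏ²) = -23.46.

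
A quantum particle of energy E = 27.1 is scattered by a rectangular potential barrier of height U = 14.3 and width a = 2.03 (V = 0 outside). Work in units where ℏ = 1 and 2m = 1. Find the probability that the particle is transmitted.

T = 0.908

E > U: inside the barrier k₂ = √(2m(E − U))/ℏ = 3.578, k₂a = 7.263.
T = [1 + U² sin²(k₂a) / (4E(E − U))]⁻¹ = 1/1.102 = 0.908.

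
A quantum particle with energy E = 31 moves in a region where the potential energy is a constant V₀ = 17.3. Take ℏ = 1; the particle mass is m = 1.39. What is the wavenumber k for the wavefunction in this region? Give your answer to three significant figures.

k = 6.17

With E > V₀ the solution is oscillatory, ψ ∝ e^{±ikx} with k = √(2m(E − V₀))/ℏ.
k = √(2 × 1.39 × 13.7) = 6.171.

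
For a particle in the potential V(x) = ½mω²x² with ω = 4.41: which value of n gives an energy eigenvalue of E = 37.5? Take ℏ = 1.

n = 8

Invert E_n = (n + ½)ℏω: n = E/ℏω − ½ = 8.003, so n = 8.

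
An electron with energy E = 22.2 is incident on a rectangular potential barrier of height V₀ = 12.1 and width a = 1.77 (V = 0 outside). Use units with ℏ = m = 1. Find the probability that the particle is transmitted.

Above the barrier the interior wavenumber is k₂ = √(2m(E − V₀))/ℏ = 4.494, giving phase k₂a = 7.955.
T = [1 + V₀² sin²(k₂a) / (4E(E − V₀))]⁻¹ = 1/1.162 = 0.861.

T = 0.861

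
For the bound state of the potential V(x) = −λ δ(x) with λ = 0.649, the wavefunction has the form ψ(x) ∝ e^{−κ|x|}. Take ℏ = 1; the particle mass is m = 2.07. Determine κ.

κ = 1.34

Integrate −(ℏ²/2m)ψ'' − λδ(x)ψ = Eψ from −ε to +ε: the ψ'' term gives ψ'(0⁺) − ψ'(0⁻) and the δ term gives −(2mλ/ℏ²)ψ(0).
With ψ ∝ e^{−κ|x|} this yields −2κ = −2mλ/ℏ², so κ = mλ/ℏ² = 1.343.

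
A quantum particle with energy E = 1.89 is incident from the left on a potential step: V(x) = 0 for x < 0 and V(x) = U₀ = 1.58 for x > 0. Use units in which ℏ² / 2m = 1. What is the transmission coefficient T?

T = 0.821

On each side the TISE gives plane waves with k = √(2m(E − V))/ℏ: k₁ = √(2·½·1.89) = 1.375, k₂ = √(2·½·0.31) = 0.5568.
Matching ψ and ψ′ at x = 0 gives r = (k₁ − k₂)/(k₁ + k₂), so R = r² = 0.1793 and T = 1 − R = 0.8207.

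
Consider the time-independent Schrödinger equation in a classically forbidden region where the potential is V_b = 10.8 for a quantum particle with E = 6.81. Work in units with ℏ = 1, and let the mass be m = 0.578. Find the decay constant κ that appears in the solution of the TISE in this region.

Since E < V_b the TISE in this region is ψ'' = κ²ψ with κ = √(2m(V_b − E))/ℏ.
κ = √(2 × 0.578 × 3.99) = 2.148.

κ = 2.15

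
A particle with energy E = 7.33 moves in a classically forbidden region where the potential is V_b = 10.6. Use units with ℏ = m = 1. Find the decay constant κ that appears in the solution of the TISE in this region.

κ = 2.56

Since E < V_b the TISE in this region is ψ'' = κ²ψ with κ = √(2m(V_b − E))/ℏ.
κ = √(2 × 1 × 3.27) = 2.557.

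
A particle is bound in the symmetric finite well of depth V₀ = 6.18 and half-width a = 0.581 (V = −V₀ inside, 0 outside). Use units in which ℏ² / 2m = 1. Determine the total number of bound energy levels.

N = 1

The dimensionless depth is z₀ = a√(2mV₀)/ℏ = 0.581 × √(6.180) = 1.444.
The even/odd transcendental equations gain one root per π/2 in z₀, giving N = 1 + ⌊2z₀/π⌋ = 1 + ⌊0.9195⌋ = 1.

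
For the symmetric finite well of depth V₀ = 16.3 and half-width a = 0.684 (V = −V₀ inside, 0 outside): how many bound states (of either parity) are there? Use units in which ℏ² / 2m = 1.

Define the well-strength parameter z₀ = (a/ℏ)√(2mV₀) = 0.684 × √(2·0.5·16.3) = 2.762.
A new bound state (alternating even/odd) appears each time z₀ passes a multiple of π/2, so N = ⌊2z₀/π⌋ + 1 = ⌊1.758⌋ + 1 = 2.

N = 2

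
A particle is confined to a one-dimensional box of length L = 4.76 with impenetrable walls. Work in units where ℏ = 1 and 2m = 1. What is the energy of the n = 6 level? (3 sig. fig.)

Requiring ψ(0) = ψ(L) = 0 quantises k = nπ/L, hence E_n = ℏ²k²/2m = n²π²ℏ²/(2mL²).
E_6 = 6² × π² / (2 × 0.5 × 4.76²) = 15.68.

E = 15.7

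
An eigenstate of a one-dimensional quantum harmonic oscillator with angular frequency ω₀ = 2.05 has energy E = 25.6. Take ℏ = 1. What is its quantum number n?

Invert E_n = (n + ½)ℏω₀: n = E/ℏω₀ − ½ = 11.988, so n = 12.

n = 12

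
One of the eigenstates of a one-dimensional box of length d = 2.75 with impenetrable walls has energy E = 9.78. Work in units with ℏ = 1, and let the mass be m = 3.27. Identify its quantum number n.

n = 7

For an infinite well E_n = n²π²ℏ²/(2md²), so n = (d/πℏ)√(2mE).
n = (2.75/π) × √(2 × 3.27 × 9.78) = 7.001 → n = 7.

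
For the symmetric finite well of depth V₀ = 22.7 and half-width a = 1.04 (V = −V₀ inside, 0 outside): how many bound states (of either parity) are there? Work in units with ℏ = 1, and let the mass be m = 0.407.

N = 3

The dimensionless depth is z₀ = a√(2mV₀)/ℏ = 1.04 × √(18.48) = 4.471.
The even/odd transcendental equations gain one root per π/2 in z₀, giving N = 1 + ⌊2z₀/π⌋ = 1 + ⌊2.846⌋ = 3.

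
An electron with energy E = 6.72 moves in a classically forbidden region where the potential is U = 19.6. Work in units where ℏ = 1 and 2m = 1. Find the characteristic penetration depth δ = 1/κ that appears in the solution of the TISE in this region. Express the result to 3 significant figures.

Since E < U the TISE in this region is ψ'' = κ²ψ with κ = √(2m(U − E))/ℏ.
κ = √(2 × 0.5 × 12.88) = 3.589. The penetration depth is δ = 1/κ = 0.279.

δ = 0.279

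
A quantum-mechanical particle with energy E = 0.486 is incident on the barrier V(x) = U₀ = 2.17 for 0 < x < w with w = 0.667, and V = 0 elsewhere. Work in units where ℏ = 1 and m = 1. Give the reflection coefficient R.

Since E < U₀ the interior solution is evanescent with decay constant κ = √(2m(U₀ − E))/ℏ = 1.835.
κw = 1.224, sinh(κw) = 1.554.
The exact tunnelling result is T⁻¹ = 1 + U₀² sinh²(κw) / [4E(U₀ − E)] = 4.471, so T = 0.224.
R = 1 − T = 0.776.

R = 0.776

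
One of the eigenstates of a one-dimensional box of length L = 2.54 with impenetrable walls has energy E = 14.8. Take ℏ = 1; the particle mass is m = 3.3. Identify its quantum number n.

n = 8

From E_n = n²π²ℏ²/(2mL²) invert to n = √(2mL²E)/(πℏ).
n = (2.54/π) × √(2 × 3.3 × 14.8) = 7.991 → n = 8.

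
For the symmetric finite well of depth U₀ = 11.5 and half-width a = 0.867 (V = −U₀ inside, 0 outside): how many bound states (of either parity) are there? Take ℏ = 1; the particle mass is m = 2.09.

The dimensionless depth is z₀ = a√(2mU₀)/ℏ = 0.867 × √(48.07) = 6.011.
A new bound state (alternating even/odd) appears each time z₀ passes a multiple of π/2, so N = ⌊2z₀/π⌋ + 1 = ⌊3.827⌋ + 1 = 4.

N = 4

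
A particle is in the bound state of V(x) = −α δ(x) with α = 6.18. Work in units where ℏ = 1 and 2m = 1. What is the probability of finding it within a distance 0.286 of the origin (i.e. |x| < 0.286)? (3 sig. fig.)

P = 0.829

The normalised bound state is ψ = √κ e^{−κ|x|} with κ = mα/ℏ² = 3.090.
P(|x| < d) = ∫_{−d}^{d} κ e^{−2κ|x|} dx = 1 − e^{−2κd} = 1 − e^{−1.767} = 0.8292.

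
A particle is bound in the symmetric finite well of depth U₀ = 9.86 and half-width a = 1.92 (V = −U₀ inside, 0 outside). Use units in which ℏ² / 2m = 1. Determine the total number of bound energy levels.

The dimensionless depth is z₀ = a√(2mU₀)/ℏ = 1.92 × √(9.860) = 6.029.
A new bound state (alternating even/odd) appears each time z₀ passes a multiple of π/2, so N = ⌊2z₀/π⌋ + 1 = ⌊3.838⌋ + 1 = 4.

N = 4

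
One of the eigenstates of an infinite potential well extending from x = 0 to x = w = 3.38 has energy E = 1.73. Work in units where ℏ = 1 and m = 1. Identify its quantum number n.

For an infinite well E_n = n²π²ℏ²/(2mw²), so n = (w/πℏ)√(2mE).
n = (3.38/π) × √(2 × 1 × 1.73) = 2.001 → n = 2.

n = 2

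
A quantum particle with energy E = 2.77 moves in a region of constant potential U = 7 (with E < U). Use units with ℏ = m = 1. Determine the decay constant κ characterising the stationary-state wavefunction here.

κ = 2.91

Since E < U the TISE in this region is ψ'' = κ²ψ with κ = √(2m(U − E))/ℏ.
κ = √(2 × 1 × 4.23) = 2.909.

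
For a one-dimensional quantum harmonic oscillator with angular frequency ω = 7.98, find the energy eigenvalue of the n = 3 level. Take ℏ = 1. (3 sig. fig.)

Using E_n = (n + ½)ℏω: E_3 = 3.5 × 7.98 = 27.93.

E = 27.9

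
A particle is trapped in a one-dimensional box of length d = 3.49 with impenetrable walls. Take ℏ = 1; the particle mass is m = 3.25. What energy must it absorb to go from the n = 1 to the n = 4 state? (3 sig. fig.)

E_n = n²π²ℏ²/(2md²), so ΔE = (4² − 1²) π²ℏ²/(2md²).
ΔE = 15 × π² / (2 × 3.25 × 3.49²) = 1.870.

ΔE = 1.87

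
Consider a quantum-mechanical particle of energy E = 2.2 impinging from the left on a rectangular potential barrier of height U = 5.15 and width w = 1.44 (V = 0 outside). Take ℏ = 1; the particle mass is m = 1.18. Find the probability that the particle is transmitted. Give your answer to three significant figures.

T = 0.00196

E < U: inside the barrier ψ ∝ e^{±κx} with κ = √(2m(U − E))/ℏ = 2.639.
κw = 3.800, sinh(κw) = 22.33.
Matching ψ, ψ′ at both faces gives T = [1 + U² sinh²(κw) / (4E(U − E))]⁻¹ = 1/510.4 = 0.00196.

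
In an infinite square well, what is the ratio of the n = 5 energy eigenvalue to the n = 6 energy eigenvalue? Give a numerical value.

0.694444

Since E_n ∝ n², the ratio is (5/6)² = 0.694444.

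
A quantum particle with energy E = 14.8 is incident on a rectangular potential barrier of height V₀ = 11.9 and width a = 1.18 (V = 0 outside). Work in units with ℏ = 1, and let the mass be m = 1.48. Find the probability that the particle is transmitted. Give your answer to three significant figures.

T = 0.926

Above the barrier the interior wavenumber is k₂ = √(2m(E − V₀))/ℏ = 2.930, giving phase k₂a = 3.457.
T = [1 + V₀² sin²(k₂a) / (4E(E − V₀))]⁻¹ = 1/1.079 = 0.926.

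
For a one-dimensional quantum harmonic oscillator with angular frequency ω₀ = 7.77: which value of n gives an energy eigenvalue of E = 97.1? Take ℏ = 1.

n = 12

E_n = ℏω₀(n + ½) ⇒ n = E/(ℏω₀) − ½ = 97.1/7.77 − 0.5 = 11.997 → n = 12.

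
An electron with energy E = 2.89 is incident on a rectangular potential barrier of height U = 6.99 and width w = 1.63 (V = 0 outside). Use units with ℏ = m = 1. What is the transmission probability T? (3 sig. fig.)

T = 0.000342

E < U: inside the barrier ψ ∝ e^{±κx} with κ = √(2m(U − E))/ℏ = 2.864.
κw = 4.668, sinh(κw) = 53.22.
Matching ψ, ψ′ at both faces gives T = [1 + U² sinh²(κw) / (4E(U − E))]⁻¹ = 1/2921 = 0.000342.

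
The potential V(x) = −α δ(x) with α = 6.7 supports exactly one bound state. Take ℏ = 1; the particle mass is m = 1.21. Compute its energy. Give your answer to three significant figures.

E = -27.2

For x ≠ 0 the bound state is ψ ∝ e^{−κ|x|}; integrating the TISE across the delta gives the cusp condition 2κ = 2mα/ℏ², so κ = 8.107.
Then E = −ℏ²κ²/(2m) = −mα²/(2ℏ²) = -27.16.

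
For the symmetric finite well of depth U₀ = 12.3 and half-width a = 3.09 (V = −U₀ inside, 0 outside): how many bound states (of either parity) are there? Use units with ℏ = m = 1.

N = 10

Define the well-strength parameter z₀ = (a/ℏ)√(2mU₀) = 3.09 × √(2·1·12.3) = 15.33.
The even/odd transcendental equations gain one root per π/2 in z₀, giving N = 1 + ⌊2z₀/π⌋ = 1 + ⌊9.757⌋ = 10.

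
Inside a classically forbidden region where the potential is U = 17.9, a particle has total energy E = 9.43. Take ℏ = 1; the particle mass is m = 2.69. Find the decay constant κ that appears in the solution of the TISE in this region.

Since E < U the TISE in this region is ψ'' = κ²ψ with κ = √(2m(U − E))/ℏ.
κ = √(2 × 2.69 × 8.47) = 6.750.

κ = 6.75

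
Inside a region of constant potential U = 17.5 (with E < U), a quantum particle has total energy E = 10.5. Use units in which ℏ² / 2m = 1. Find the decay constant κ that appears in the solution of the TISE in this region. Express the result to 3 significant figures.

κ = 2.65

Since E < U the TISE in this region is ψ'' = κ²ψ with κ = √(2m(U − E))/ℏ.
κ = √(2 × 0.5 × 7) = 2.646.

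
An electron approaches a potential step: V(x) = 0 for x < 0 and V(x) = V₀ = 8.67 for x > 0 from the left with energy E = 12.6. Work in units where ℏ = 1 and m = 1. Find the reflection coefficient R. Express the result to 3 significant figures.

The wavenumbers are k₁ = √(2mE)/ℏ = 5.020 on the left and k₂ = √(2m(E − V₀))/ℏ = 2.804 on the right.
Matching ψ and ψ′ at x = 0 gives r = (k₁ − k₂)/(k₁ + k₂), so R = r² = 0.08026 and T = 1 − R = 0.9197.

R = 0.0803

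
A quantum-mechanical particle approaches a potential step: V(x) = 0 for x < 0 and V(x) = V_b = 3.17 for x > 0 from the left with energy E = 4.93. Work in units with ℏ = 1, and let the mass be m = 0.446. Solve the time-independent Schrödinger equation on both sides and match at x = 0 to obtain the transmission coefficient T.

T = 0.937

The wavenumbers are k₁ = √(2mE)/ℏ = 2.097 on the left and k₂ = √(2m(E − V_b))/ℏ = 1.253 on the right.
Continuity of ψ and ψ′ at the step yields the reflection amplitude r = (k₁ − k₂)/(k₁ + k₂) = 0.2520; thus R = |r|² = 0.06348, T = 0.9365.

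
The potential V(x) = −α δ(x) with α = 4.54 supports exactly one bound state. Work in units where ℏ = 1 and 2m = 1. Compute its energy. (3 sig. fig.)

E = -5.15

The bound state is ψ(x) = √κ e^{−κ|x|}. The derivative jump ψ'(0⁺) − ψ'(0⁻) = −(2mα/ℏ²)ψ(0) fixes κ = mα/ℏ² = 2.270.
Then E = −ℏ²κ²/(2m) = −mα²/(2ℏ²) = -5.153.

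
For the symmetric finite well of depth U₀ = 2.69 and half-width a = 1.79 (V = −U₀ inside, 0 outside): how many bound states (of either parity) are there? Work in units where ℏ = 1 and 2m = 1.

N = 2

The dimensionless depth is z₀ = a√(2mU₀)/ℏ = 1.79 × √(2.690) = 2.936.
The even/odd transcendental equations gain one root per π/2 in z₀, giving N = 1 + ⌊2z₀/π⌋ = 1 + ⌊1.869⌋ = 2.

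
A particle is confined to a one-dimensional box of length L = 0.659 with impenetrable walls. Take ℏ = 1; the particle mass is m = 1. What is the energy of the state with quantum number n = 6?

E = 409

The infinite-well eigenfunctions ψ_n = √(2/L) sin(nπx/L) vanish at both walls, giving E_n = n²π²ℏ²/(2mL²).
E_6 = 6² × π² / (2 × 1 × 0.659²) = 409.1.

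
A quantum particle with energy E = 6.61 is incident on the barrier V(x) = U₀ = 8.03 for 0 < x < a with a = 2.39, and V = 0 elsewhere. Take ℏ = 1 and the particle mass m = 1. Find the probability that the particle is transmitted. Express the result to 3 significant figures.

T = 0.000739

E < U₀: inside the barrier ψ ∝ e^{±κx} with κ = √(2m(U₀ − E))/ℏ = 1.685.
κa = 4.028, sinh(κa) = 28.06.
Matching ψ, ψ′ at both faces gives T = [1 + U₀² sinh²(κa) / (4E(U₀ − E))]⁻¹ = 1/1353 = 0.000739.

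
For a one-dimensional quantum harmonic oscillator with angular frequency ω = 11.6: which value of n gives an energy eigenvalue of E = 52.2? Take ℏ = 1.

n = 4

Invert E_n = (n + ½)ℏω: n = E/ℏω − ½ = 4.000, so n = 4.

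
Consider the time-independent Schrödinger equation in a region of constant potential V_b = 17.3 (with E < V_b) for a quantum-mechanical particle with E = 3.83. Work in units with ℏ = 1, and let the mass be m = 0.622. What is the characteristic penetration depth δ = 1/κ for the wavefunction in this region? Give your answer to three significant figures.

Since E < V_b the TISE in this region is ψ'' = κ²ψ with κ = √(2m(V_b − E))/ℏ.
κ = √(2 × 0.622 × 13.47) = 4.093. The penetration depth is δ = 1/κ = 0.244.

δ = 0.244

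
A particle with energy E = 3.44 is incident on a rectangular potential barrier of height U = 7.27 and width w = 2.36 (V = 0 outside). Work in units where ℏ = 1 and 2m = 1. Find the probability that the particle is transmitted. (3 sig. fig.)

T = 0.000388

Since E < U the interior solution is evanescent with decay constant κ = √(2m(U − E))/ℏ = 1.957.
κw = 4.619, sinh(κw) = 50.67.
The exact tunnelling result is T⁻¹ = 1 + U² sinh²(κw) / [4E(U − E)] = 2576, so T = 0.000388.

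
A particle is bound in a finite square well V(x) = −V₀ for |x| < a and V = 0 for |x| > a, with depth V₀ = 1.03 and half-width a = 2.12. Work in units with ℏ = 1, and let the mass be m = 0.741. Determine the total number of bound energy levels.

N = 2

Define the well-strength parameter z₀ = (a/ℏ)√(2mV₀) = 2.12 × √(2·0.741·1.03) = 2.619.
A new bound state (alternating even/odd) appears each time z₀ passes a multiple of π/2, so N = ⌊2z₀/π⌋ + 1 = ⌊1.667⌋ + 1 = 2.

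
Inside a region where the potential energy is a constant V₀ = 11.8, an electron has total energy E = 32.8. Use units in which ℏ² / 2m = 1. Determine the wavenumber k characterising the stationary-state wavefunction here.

With E > V₀ the solution is oscillatory, ψ ∝ e^{±ikx} with k = √(2m(E − V₀))/ℏ.
k = √(2 × 0.5 × 21) = 4.583.

k = 4.58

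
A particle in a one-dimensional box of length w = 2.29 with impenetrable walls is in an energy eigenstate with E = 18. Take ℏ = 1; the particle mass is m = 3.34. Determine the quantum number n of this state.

n = 8

For an infinite well E_n = n²π²ℏ²/(2mw²), so n = (w/πℏ)√(2mE).
n = (2.29/π) × √(2 × 3.34 × 18) = 7.993 → n = 8.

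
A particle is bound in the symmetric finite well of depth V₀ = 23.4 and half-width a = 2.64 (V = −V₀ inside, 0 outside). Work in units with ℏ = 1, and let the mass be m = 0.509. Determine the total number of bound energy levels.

N = 9

The dimensionless depth is z₀ = a√(2mV₀)/ℏ = 2.64 × √(23.82) = 12.89.
The even/odd transcendental equations gain one root per π/2 in z₀, giving N = 1 + ⌊2z₀/π⌋ = 1 + ⌊8.203⌋ = 9.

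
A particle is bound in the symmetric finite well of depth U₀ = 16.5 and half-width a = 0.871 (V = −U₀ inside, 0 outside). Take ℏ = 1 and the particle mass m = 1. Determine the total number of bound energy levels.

N = 4

Define the well-strength parameter z₀ = (a/ℏ)√(2mU₀) = 0.871 × √(2·1·16.5) = 5.004.
The even/odd transcendental equations gain one root per π/2 in z₀, giving N = 1 + ⌊2z₀/π⌋ = 1 + ⌊3.185⌋ = 4.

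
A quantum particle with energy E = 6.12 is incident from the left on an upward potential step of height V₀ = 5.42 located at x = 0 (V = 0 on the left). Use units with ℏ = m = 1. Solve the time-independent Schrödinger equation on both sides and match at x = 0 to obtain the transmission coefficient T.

The wavenumbers are k₁ = √(2mE)/ℏ = 3.499 on the left and k₂ = √(2m(E − V₀))/ℏ = 1.183 on the right.
Matching ψ and ψ′ at x = 0 gives r = (k₁ − k₂)/(k₁ + k₂), so R = r² = 0.2446 and T = 1 − R = 0.7554.

T = 0.755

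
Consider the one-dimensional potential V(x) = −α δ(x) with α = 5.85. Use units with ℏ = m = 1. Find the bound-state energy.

E = -17.1

The bound state is ψ(x) = √κ e^{−κ|x|}. The derivative jump ψ'(0⁺) − ψ'(0⁻) = −(2mα/ℏ²)ψ(0) fixes κ = mα/ℏ² = 5.850.
Then E = −ℏ²κ²/(2m) = −mα²/(2ℏ²) = -17.11.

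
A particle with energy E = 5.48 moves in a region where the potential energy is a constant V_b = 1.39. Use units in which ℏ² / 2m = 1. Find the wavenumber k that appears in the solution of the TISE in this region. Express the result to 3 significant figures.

k = 2.02

With E > V_b the solution is oscillatory, ψ ∝ e^{±ikx} with k = √(2m(E − V_b))/ℏ.
k = √(2 × 0.5 × 4.09) = 2.022.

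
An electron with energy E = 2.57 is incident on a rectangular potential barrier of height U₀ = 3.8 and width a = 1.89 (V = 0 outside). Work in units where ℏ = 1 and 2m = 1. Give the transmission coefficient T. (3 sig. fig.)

E < U₀: inside the barrier ψ ∝ e^{±κx} with κ = √(2m(U₀ − E))/ℏ = 1.109.
κa = 2.096, sinh(κa) = 4.006.
Matching ψ, ψ′ at both faces gives T = [1 + U₀² sinh²(κa) / (4E(U₀ − E))]⁻¹ = 1/19.32 = 0.0517.

T = 0.0517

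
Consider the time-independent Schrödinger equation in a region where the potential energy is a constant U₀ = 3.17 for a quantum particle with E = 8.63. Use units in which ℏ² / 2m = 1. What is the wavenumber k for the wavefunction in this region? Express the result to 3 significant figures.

k = 2.34

With E > U₀ the solution is oscillatory, ψ ∝ e^{±ikx} with k = √(2m(E − U₀))/ℏ.
k = √(2 × 0.5 × 5.46) = 2.337.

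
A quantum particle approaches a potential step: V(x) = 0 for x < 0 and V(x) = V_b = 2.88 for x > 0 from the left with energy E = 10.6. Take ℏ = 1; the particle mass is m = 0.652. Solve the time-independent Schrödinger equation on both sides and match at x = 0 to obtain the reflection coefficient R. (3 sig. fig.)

On each side the TISE gives plane waves with k = √(2m(E − V))/ℏ: k₁ = √(2·0.652·10.6) = 3.718, k₂ = √(2·0.652·7.72) = 3.173.
Matching ψ and ψ′ at x = 0 gives r = (k₁ − k₂)/(k₁ + k₂), so R = r² = 0.006256 and T = 1 − R = 0.9937.

R = 0.00626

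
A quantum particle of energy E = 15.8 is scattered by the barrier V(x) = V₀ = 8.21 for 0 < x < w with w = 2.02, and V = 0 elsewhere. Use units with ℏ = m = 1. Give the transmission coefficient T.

Above the barrier the interior wavenumber is k₂ = √(2m(E − V₀))/ℏ = 3.896, giving phase k₂w = 7.870.
Matching at both interfaces gives T⁻¹ = 1 + V₀² sin²(k₂w) / [4E(E − V₀)] = 1.140, hence T = 0.877.

T = 0.877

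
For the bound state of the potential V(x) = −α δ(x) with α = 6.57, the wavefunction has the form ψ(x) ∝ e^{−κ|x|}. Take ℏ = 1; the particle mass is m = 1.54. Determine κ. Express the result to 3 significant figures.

Integrating the TISE across x = 0 gives the cusp condition ψ'(0⁺) − ψ'(0⁻) = −(2mα/ℏ²)ψ(0).
With ψ ∝ e^{−κ|x|} this yields −2κ = −2mα/ℏ², so κ = mα/ℏ² = 10.12.

κ = 10.1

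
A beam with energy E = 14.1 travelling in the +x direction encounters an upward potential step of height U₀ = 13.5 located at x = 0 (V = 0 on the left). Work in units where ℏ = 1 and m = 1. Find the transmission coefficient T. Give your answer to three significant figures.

T = 0.567

The wavenumbers are k₁ = √(2mE)/ℏ = 5.310 on the left and k₂ = √(2m(E − U₀))/ℏ = 1.095 on the right.
Continuity of ψ and ψ′ at the step yields the reflection amplitude r = (k₁ − k₂)/(k₁ + k₂) = 0.6580; thus R = |r|² = 0.4329, T = 0.5671.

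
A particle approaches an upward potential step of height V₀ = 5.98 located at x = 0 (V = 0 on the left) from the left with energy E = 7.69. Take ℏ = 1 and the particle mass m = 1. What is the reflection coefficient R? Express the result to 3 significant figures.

The wavenumbers are k₁ = √(2mE)/ℏ = 3.922 on the left and k₂ = √(2m(E − V₀))/ℏ = 1.849 on the right.
Matching ψ and ψ′ at x = 0 gives r = (k₁ − k₂)/(k₁ + k₂), so R = r² = 0.1290 and T = 1 − R = 0.8710.

R = 0.129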